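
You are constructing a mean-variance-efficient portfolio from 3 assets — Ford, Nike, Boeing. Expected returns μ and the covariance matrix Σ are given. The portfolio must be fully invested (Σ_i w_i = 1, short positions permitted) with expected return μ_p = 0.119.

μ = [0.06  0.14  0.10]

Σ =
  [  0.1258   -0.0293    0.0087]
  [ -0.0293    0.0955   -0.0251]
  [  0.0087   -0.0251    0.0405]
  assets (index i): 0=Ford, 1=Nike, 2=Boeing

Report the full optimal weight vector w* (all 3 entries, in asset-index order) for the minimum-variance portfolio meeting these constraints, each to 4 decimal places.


-0.0106  0.4644  0.5463

g=Σ⁻¹μ = [0.8471  2.7798  4.0099]
h=Σ⁻¹𝟙 = [10.8715  23.5123  36.9278]
a=μᵀg=0.840988  b=𝟙ᵀg=7.636793  c=𝟙ᵀh=71.311625  D=ac−b²=1.651596
λ₁=(c·0.119−b)/D = (71.311625·0.119−7.636793)/1.651596 = 0.514224
λ₂=(a−b·0.119)/D = (0.840988−7.636793·0.119)/1.651596 = -0.041046
w* = 0.514224·g + -0.041046·h:
  w_0 = 0.514224·0.8471 + -0.041046·10.8715 = -0.0106  (Ford)
  w_1 = 0.514224·2.7798 + -0.041046·23.5123 = 0.4644  (Nike)
  w_2 = 0.514224·4.0099 + -0.041046·36.9278 = 0.5463  (Boeing)
Σw_i=1.0000  μᵀw=0.1190
σ²=wᵀΣw=λ₁·μ_p+λ₂ = 0.514224·0.119 + -0.041046 = 0.020147 ≈ 0.0201


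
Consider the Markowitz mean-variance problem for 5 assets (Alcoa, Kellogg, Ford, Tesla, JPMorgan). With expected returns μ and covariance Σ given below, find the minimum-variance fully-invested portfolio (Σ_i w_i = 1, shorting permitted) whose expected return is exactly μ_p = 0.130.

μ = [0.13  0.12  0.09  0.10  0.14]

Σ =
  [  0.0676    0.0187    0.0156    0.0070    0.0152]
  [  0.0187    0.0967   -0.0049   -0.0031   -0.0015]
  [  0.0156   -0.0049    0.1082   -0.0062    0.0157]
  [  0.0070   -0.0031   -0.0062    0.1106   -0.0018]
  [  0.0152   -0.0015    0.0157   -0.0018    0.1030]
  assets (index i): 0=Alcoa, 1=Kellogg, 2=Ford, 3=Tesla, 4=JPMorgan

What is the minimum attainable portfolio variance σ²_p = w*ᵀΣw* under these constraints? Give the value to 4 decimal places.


u=Σ⁻¹μ = [1.1292  1.1003  0.6070  0.9160  1.1321]
v=Σ⁻¹𝟙 = [7.5569  9.7069  8.0174  9.4098  7.6773]
a=μᵀu=0.583554  b=𝟙ᵀu=4.884588  c=𝟙ᵀv=42.368254  D=ac−b²=0.864964
λ₁=(c·0.130−b)/D = (42.368254·0.130−4.884588)/0.864964 = 0.720591
λ₂=(a−b·0.130)/D = (0.583554−4.884588·0.130)/0.864964 = -0.059474
w* = 0.720591·u + -0.059474·v:
  w_0 = 0.720591·1.1292 + -0.059474·7.5569 = 0.3643  (Alcoa)
  w_1 = 0.720591·1.1003 + -0.059474·9.7069 = 0.2155  (Kellogg)
  w_2 = 0.720591·0.6070 + -0.059474·8.0174 = -0.0394  (Ford)
  w_3 = 0.720591·0.9160 + -0.059474·9.4098 = 0.1004  (Tesla)
  w_4 = 0.720591·1.1321 + -0.059474·7.6773 = 0.3592  (JPMorgan)
Σw_i=1.0000  μᵀw=0.1300
σ²=wᵀΣw=λ₁·μ_p+λ₂ = 0.720591·0.130 + -0.059474 = 0.034203 ≈ 0.0342

0.0342


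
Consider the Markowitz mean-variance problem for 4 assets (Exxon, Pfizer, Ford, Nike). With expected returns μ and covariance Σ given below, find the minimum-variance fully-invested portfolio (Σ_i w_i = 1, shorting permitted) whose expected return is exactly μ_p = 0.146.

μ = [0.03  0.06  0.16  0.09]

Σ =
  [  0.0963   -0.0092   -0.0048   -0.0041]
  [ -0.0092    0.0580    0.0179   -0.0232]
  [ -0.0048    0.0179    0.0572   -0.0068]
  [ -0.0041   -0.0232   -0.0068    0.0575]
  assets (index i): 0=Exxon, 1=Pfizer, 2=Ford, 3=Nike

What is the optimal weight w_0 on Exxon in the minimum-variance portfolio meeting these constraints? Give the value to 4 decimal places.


g=Σ⁻¹μ = [0.6746  1.2749  2.7464  2.4525]
h=Σ⁻¹𝟙 = [15.0732  27.9393  13.7326  31.3630]
a=μᵀg=0.756884  b=𝟙ᵀg=7.148448  c=𝟙ᵀh=88.108171  D=ac−b²=15.587366
λ₁=(c·0.146−b)/D = (88.108171·0.146−7.148448)/15.587366 = 0.366665
λ₂=(a−b·0.146)/D = (0.756884−7.148448·0.146)/15.587366 = -0.018399
w* = 0.366665·g + -0.018399·h:
  w_0 = 0.366665·0.6746 + -0.018399·15.0732 = -0.0300  (Exxon)
  w_1 = 0.366665·1.2749 + -0.018399·27.9393 = -0.0466  (Pfizer)
  w_2 = 0.366665·2.7464 + -0.018399·13.7326 = 0.7543  (Ford)
  w_3 = 0.366665·2.4525 + -0.018399·31.3630 = 0.3222  (Nike)
Σw_i=1.0000  μᵀw=0.1460
σ²=wᵀΣw=λ₁·μ_p+λ₂ = 0.366665·0.146 + -0.018399 = 0.035134 ≈ 0.0351

-0.0300


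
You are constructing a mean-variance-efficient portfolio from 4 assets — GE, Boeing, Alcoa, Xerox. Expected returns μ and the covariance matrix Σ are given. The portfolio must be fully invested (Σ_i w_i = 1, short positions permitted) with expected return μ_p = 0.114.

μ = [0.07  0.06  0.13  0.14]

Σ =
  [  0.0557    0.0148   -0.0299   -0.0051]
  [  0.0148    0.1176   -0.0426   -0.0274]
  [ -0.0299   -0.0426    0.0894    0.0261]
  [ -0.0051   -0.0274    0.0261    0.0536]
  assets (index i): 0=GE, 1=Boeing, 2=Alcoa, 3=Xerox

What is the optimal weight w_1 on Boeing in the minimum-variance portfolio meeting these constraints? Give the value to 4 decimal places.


g=Σ⁻¹μ = [2.2590  1.6362  2.2380  2.5735]
h=Σ⁻¹𝟙 = [27.4687  17.9519  23.3586  19.0730]
a=μᵀg=0.907539  b=𝟙ᵀg=8.706757  c=𝟙ᵀh=87.852152  D=ac−b²=3.921608
λ₁=(c·0.114−b)/D = (87.852152·0.114−8.706757)/3.921608 = 0.333636
λ₂=(a−b·0.114)/D = (0.907539−8.706757·0.114)/3.921608 = -0.021683
w* = 0.333636·g + -0.021683·h:
  w_0 = 0.333636·2.2590 + -0.021683·27.4687 = 0.1581  (GE)
  w_1 = 0.333636·1.6362 + -0.021683·17.9519 = 0.1567  (Boeing)
  w_2 = 0.333636·2.2380 + -0.021683·23.3586 = 0.2402  (Alcoa)
  w_3 = 0.333636·2.5735 + -0.021683·19.0730 = 0.4451  (Xerox)
Σw_i=1.0000  μᵀw=0.1140
σ²=wᵀΣw=λ₁·μ_p+λ₂ = 0.333636·0.114 + -0.021683 = 0.016352 ≈ 0.0164

0.1567


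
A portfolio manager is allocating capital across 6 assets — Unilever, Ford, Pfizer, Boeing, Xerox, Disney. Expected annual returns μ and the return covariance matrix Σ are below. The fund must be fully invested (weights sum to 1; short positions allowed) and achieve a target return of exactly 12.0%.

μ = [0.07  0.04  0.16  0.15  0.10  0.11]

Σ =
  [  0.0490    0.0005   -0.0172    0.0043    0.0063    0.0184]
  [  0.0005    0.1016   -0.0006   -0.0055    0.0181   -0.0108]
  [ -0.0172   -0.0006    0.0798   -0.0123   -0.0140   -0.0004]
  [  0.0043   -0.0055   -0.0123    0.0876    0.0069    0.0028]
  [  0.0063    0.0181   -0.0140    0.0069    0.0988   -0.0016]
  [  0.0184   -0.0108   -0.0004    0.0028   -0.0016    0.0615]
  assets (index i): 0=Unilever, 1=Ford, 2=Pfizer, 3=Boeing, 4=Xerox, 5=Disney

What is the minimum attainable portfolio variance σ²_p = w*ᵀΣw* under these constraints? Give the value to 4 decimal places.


0.0127

g=Σ⁻¹μ = [1.6073  0.4511  2.8556  1.9316  1.1186  1.3467]
h=Σ⁻¹𝟙 = [20.9466  10.1555  20.7678  12.8500  9.1580  11.5649]
a=μᵀg=1.137168  b=𝟙ᵀg=9.310758  c=𝟙ᵀh=85.442764  D=ac−b²=10.472575
λ₁=(c·0.120−b)/D = (85.442764·0.120−9.310758)/10.472575 = 0.089985
λ₂=(a−b·0.120)/D = (1.137168−9.310758·0.120)/10.472575 = 0.001898
w* = 0.089985·g + 0.001898·h:
  w_0 = 0.089985·1.6073 + 0.001898·20.9466 = 0.1844  (Unilever)
  w_1 = 0.089985·0.4511 + 0.001898·10.1555 = 0.0599  (Ford)
  w_2 = 0.089985·2.8556 + 0.001898·20.7678 = 0.2964  (Pfizer)
  w_3 = 0.089985·1.9316 + 0.001898·12.8500 = 0.1982  (Boeing)
  w_4 = 0.089985·1.1186 + 0.001898·9.1580 = 0.1180  (Xerox)
  w_5 = 0.089985·1.3467 + 0.001898·11.5649 = 0.1431  (Disney)
Σw_i=1.0000  μᵀw=0.1200
σ²=wᵀΣw=λ₁·μ_p+λ₂ = 0.089985·0.120 + 0.001898 = 0.012696 ≈ 0.0127


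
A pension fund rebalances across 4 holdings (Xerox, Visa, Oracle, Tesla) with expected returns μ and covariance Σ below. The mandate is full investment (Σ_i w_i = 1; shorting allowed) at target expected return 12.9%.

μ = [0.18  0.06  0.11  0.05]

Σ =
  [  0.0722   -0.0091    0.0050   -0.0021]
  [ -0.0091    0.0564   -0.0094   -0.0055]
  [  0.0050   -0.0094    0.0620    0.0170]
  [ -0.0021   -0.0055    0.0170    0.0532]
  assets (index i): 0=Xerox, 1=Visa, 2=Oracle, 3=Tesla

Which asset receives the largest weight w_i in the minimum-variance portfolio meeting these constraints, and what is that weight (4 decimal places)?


Xerox (0.4661)

g=Σ⁻¹μ = [2.6305  1.8315  1.6459  0.7071]
h=Σ⁻¹𝟙 = [16.4892  24.3858  13.6705  17.6006]
a=μᵀg=0.799781  b=𝟙ᵀg=6.814983  c=𝟙ᵀh=72.146024  D=ac−b²=11.257052
λ₁=(c·0.129−b)/D = (72.146024·0.129−6.814983)/11.257052 = 0.221359
λ₂=(a−b·0.129)/D = (0.799781−6.814983·0.129)/11.257052 = -0.007049
w* = 0.221359·g + -0.007049·h:
  w_0 = 0.221359·2.6305 + -0.007049·16.4892 = 0.4661  (Xerox)
  w_1 = 0.221359·1.8315 + -0.007049·24.3858 = 0.2335  (Visa)
  w_2 = 0.221359·1.6459 + -0.007049·13.6705 = 0.2680  (Oracle)
  w_3 = 0.221359·0.7071 + -0.007049·17.6006 = 0.0325  (Tesla)
Σw_i=1.0000  μᵀw=0.1290
σ²=wᵀΣw=λ₁·μ_p+λ₂ = 0.221359·0.129 + -0.007049 = 0.021506 ≈ 0.0215


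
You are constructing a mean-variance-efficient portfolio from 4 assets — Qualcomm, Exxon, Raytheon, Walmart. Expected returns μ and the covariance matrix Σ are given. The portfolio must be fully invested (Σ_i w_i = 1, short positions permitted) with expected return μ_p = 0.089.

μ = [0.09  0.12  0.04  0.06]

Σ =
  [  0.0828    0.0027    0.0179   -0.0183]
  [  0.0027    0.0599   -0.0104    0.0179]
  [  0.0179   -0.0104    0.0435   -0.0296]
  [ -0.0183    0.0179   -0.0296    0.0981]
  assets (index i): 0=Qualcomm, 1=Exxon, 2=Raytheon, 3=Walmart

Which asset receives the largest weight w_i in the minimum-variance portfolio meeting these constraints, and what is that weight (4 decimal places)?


g=Σ⁻¹μ = [0.8657  1.9795  1.6571  0.9119]
h=Σ⁻¹𝟙 = [7.8473  16.8901  37.2889  19.8270]
a=μᵀg=0.436455  b=𝟙ᵀg=5.414241  c=𝟙ᵀh=81.853268  D=ac−b²=6.411276
λ₁=(c·0.089−b)/D = (81.853268·0.089−5.414241)/6.411276 = 0.291783
λ₂=(a−b·0.089)/D = (0.436455−5.414241·0.089)/6.411276 = -0.007083
w* = 0.291783·g + -0.007083·h:
  w_0 = 0.291783·0.8657 + -0.007083·7.8473 = 0.1970  (Qualcomm)
  w_1 = 0.291783·1.9795 + -0.007083·16.8901 = 0.4580  (Exxon)
  w_2 = 0.291783·1.6571 + -0.007083·37.2889 = 0.2194  (Raytheon)
  w_3 = 0.291783·0.9119 + -0.007083·19.8270 = 0.1256  (Walmart)
Σw_i=1.0000  μᵀw=0.0890
σ²=wᵀΣw=λ₁·μ_p+λ₂ = 0.291783·0.089 + -0.007083 = 0.018885 ≈ 0.0189

Exxon (0.4580)


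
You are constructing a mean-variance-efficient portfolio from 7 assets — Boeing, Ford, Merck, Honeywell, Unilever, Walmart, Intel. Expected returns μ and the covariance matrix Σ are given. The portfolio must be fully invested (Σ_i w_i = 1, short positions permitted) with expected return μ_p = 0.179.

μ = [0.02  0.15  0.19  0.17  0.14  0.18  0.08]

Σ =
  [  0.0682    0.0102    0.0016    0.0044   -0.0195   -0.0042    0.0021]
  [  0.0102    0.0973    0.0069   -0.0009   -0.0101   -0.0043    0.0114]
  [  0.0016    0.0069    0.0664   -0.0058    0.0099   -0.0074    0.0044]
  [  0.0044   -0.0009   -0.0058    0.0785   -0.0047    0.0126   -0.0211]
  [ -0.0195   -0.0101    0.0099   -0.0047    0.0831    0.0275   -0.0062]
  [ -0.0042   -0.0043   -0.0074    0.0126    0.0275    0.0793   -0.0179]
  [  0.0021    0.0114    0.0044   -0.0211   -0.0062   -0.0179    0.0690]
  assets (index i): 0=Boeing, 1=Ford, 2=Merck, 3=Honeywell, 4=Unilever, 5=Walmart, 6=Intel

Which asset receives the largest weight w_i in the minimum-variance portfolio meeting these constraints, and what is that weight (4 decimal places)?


x=Σ⁻¹μ = [0.2490  1.2853  2.9000  2.6858  1.1055  2.3277  2.2791]
y=Σ⁻¹𝟙 = [16.1178  7.2095  13.3852  17.5684  13.5722  12.5265  21.7991]
a=μᵀx=1.961454  b=𝟙ᵀx=12.832403  c=𝟙ᵀy=102.178693  D=ac−b²=35.748188
λ₁=(c·0.179−b)/D = (102.178693·0.179−12.832403)/35.748188 = 0.152667
λ₂=(a−b·0.179)/D = (1.961454−12.832403·0.179)/35.748188 = -0.009386
w* = 0.152667·x + -0.009386·y:
  w_0 = 0.152667·0.2490 + -0.009386·16.1178 = -0.1133  (Boeing)
  w_1 = 0.152667·1.2853 + -0.009386·7.2095 = 0.1286  (Ford)
  w_2 = 0.152667·2.9000 + -0.009386·13.3852 = 0.3171  (Merck)
  w_3 = 0.152667·2.6858 + -0.009386·17.5684 = 0.2451  (Honeywell)
  w_4 = 0.152667·1.1055 + -0.009386·13.5722 = 0.0414  (Unilever)
  w_5 = 0.152667·2.3277 + -0.009386·12.5265 = 0.2378  (Walmart)
  w_6 = 0.152667·2.2791 + -0.009386·21.7991 = 0.1433  (Intel)
Σw_i=1.0000  μᵀw=0.1790
σ²=wᵀΣw=λ₁·μ_p+λ₂ = 0.152667·0.179 + -0.009386 = 0.017941 ≈ 0.0179

Merck (0.3171)


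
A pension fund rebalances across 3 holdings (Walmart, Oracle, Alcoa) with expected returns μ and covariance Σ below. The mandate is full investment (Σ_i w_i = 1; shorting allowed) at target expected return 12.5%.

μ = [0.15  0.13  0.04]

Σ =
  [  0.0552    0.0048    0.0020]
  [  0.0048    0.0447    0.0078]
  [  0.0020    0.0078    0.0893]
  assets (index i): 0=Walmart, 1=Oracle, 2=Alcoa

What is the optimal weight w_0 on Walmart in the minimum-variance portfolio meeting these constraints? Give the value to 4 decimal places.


p=Σ⁻¹μ = [2.4842  2.6129  0.1641]
q=Σ⁻¹𝟙 = [16.1280  19.0387  9.1740]
a=μᵀp=0.718874  b=𝟙ᵀp=5.261189  c=𝟙ᵀq=44.340718  D=ac−b²=4.195256
λ₁=(c·0.125−b)/D = (44.340718·0.125−5.261189)/4.195256 = 0.067076
λ₂=(a−b·0.125)/D = (0.718874−5.261189·0.125)/4.195256 = 0.014594
w* = 0.067076·p + 0.014594·q:
  w_0 = 0.067076·2.4842 + 0.014594·16.1280 = 0.4020  (Walmart)
  w_1 = 0.067076·2.6129 + 0.014594·19.0387 = 0.4531  (Oracle)
  w_2 = 0.067076·0.1641 + 0.014594·9.1740 = 0.1449  (Alcoa)
Σw_i=1.0000  μᵀw=0.1250
σ²=wᵀΣw=λ₁·μ_p+λ₂ = 0.067076·0.125 + 0.014594 = 0.022978 ≈ 0.0230

0.4020


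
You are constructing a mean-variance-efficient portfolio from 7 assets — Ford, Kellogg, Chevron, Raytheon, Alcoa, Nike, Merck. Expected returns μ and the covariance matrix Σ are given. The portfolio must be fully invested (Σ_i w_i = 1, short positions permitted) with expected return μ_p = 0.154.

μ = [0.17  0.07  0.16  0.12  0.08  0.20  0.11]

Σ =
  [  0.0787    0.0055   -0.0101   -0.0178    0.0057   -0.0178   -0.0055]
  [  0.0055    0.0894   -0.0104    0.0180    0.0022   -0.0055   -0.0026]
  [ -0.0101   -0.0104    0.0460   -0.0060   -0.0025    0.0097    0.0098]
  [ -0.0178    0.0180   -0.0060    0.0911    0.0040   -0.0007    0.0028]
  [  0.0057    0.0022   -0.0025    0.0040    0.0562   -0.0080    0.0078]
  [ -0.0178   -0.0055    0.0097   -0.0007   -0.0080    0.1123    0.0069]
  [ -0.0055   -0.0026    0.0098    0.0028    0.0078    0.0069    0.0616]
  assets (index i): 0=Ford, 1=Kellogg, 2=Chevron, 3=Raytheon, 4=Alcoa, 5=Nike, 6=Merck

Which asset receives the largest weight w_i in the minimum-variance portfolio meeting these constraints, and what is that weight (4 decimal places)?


Chevron (0.2952)

x=Σ⁻¹μ = [3.5505  0.7536  4.1159  2.0645  1.2251  2.0638  0.9996]
y=Σ⁻¹𝟙 = [20.5559  10.8767  26.8156  13.6882  15.6094  10.9353  10.4385]
a=μᵀx=2.183351  b=𝟙ᵀx=14.773014  c=𝟙ᵀy=108.919724  D=ac−b²=19.568011
λ₁=(c·0.154−b)/D = (108.919724·0.154−14.773014)/19.568011 = 0.102239
λ₂=(a−b·0.154)/D = (2.183351−14.773014·0.154)/19.568011 = -0.004686
w* = 0.102239·x + -0.004686·y:
  w_0 = 0.102239·3.5505 + -0.004686·20.5559 = 0.2667  (Ford)
  w_1 = 0.102239·0.7536 + -0.004686·10.8767 = 0.0261  (Kellogg)
  w_2 = 0.102239·4.1159 + -0.004686·26.8156 = 0.2952  (Chevron)
  w_3 = 0.102239·2.0645 + -0.004686·13.6882 = 0.1469  (Raytheon)
  w_4 = 0.102239·1.2251 + -0.004686·15.6094 = 0.0521  (Alcoa)
  w_5 = 0.102239·2.0638 + -0.004686·10.9353 = 0.1598  (Nike)
  w_6 = 0.102239·0.9996 + -0.004686·10.4385 = 0.0533  (Merck)
Σw_i=1.0000  μᵀw=0.1540
σ²=wᵀΣw=λ₁·μ_p+λ₂ = 0.102239·0.154 + -0.004686 = 0.011059 ≈ 0.0111


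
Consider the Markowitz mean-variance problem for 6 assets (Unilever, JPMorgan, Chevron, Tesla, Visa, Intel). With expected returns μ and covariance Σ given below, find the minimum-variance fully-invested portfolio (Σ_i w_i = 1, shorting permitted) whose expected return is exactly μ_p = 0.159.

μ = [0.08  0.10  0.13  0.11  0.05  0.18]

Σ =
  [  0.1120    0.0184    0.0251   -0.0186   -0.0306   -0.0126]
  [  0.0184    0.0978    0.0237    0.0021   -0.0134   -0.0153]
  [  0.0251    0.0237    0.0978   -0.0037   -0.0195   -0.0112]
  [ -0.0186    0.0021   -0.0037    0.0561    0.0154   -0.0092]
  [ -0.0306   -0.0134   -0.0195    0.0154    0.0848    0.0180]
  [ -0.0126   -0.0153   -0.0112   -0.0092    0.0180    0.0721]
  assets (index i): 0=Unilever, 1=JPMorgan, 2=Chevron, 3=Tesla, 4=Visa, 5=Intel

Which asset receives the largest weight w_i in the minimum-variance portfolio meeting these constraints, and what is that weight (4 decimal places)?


g=Σ⁻¹μ = [1.1836  0.9816  1.3352  2.9068  0.2219  3.4346]
h=Σ⁻¹𝟙 = [14.5949  9.4098  9.8079  22.7692  12.4782  19.7307]
a=μᵀg=1.315487  b=𝟙ᵀg=10.063642  c=𝟙ᵀh=88.790662  D=ac−b²=15.526078
λ₁=(c·0.159−b)/D = (88.790662·0.159−10.063642)/15.526078 = 0.261114
λ₂=(a−b·0.159)/D = (1.315487−10.063642·0.159)/15.526078 = -0.018333
w* = 0.261114·g + -0.018333·h:
  w_0 = 0.261114·1.1836 + -0.018333·14.5949 = 0.0415  (Unilever)
  w_1 = 0.261114·0.9816 + -0.018333·9.4098 = 0.0838  (JPMorgan)
  w_2 = 0.261114·1.3352 + -0.018333·9.8079 = 0.1688  (Chevron)
  w_3 = 0.261114·2.9068 + -0.018333·22.7692 = 0.3416  (Tesla)
  w_4 = 0.261114·0.2219 + -0.018333·12.4782 = -0.1708  (Visa)
  w_5 = 0.261114·3.4346 + -0.018333·19.7307 = 0.5351  (Intel)
Σw_i=1.0000  μᵀw=0.1590
σ²=wᵀΣw=λ₁·μ_p+λ₂ = 0.261114·0.159 + -0.018333 = 0.023185 ≈ 0.0232

Intel (0.5351)


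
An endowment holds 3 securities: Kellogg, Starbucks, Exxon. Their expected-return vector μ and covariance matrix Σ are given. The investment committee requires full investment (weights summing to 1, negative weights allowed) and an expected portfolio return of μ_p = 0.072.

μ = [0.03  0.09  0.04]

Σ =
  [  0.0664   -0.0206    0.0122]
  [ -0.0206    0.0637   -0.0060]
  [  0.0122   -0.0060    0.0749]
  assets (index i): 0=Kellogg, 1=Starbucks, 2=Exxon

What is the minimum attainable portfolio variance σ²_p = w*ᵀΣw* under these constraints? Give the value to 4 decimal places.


0.0272

x=Σ⁻¹μ = [0.8987  1.7532  0.5281]
y=Σ⁻¹𝟙 = [20.1017  23.3244  11.9453]
a=μᵀx=0.205878  b=𝟙ᵀx=3.180062  c=𝟙ᵀy=55.371433  D=ac−b²=1.286958
λ₁=(c·0.072−b)/D = (55.371433·0.072−3.180062)/1.286958 = 0.626812
λ₂=(a−b·0.072)/D = (0.205878−3.180062·0.072)/1.286958 = -0.017939
w* = 0.626812·x + -0.017939·y:
  w_0 = 0.626812·0.8987 + -0.017939·20.1017 = 0.2027  (Kellogg)
  w_1 = 0.626812·1.7532 + -0.017939·23.3244 = 0.6805  (Starbucks)
  w_2 = 0.626812·0.5281 + -0.017939·11.9453 = 0.1167  (Exxon)
Σw_i=1.0000  μᵀw=0.0720
σ²=wᵀΣw=λ₁·μ_p+λ₂ = 0.626812·0.072 + -0.017939 = 0.027192 ≈ 0.0272


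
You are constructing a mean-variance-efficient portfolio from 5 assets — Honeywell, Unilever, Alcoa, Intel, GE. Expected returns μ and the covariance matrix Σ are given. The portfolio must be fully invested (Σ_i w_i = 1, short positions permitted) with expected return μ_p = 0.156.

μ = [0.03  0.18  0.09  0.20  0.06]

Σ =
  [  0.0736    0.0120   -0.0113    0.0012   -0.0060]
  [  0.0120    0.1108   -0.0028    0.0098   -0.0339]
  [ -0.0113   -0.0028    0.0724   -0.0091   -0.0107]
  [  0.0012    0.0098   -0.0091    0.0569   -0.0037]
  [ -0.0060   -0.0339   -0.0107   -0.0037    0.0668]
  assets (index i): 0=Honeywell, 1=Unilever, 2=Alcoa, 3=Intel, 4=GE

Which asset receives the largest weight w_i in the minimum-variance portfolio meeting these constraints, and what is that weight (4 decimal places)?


Intel (0.4447)

p=Σ⁻¹μ = [0.5637  2.0818  2.2529  3.6719  2.5696]
q=Σ⁻¹𝟙 = [16.8565  14.8683  23.8598  20.3587  28.9790]
a=μᵀp=1.482951  b=𝟙ᵀp=11.139848  c=𝟙ᵀq=104.922342  D=ac−b²=31.498503
λ₁=(c·0.156−b)/D = (104.922342·0.156−11.139848)/31.498503 = 0.165977
λ₂=(a−b·0.156)/D = (1.482951−11.139848·0.156)/31.498503 = -0.008091
w* = 0.165977·p + -0.008091·q:
  w_0 = 0.165977·0.5637 + -0.008091·16.8565 = -0.0428  (Honeywell)
  w_1 = 0.165977·2.0818 + -0.008091·14.8683 = 0.2252  (Unilever)
  w_2 = 0.165977·2.2529 + -0.008091·23.8598 = 0.1809  (Alcoa)
  w_3 = 0.165977·3.6719 + -0.008091·20.3587 = 0.4447  (Intel)
  w_4 = 0.165977·2.5696 + -0.008091·28.9790 = 0.1920  (GE)
Σw_i=1.0000  μᵀw=0.1560
σ²=wᵀΣw=λ₁·μ_p+λ₂ = 0.165977·0.156 + -0.008091 = 0.017801 ≈ 0.0178


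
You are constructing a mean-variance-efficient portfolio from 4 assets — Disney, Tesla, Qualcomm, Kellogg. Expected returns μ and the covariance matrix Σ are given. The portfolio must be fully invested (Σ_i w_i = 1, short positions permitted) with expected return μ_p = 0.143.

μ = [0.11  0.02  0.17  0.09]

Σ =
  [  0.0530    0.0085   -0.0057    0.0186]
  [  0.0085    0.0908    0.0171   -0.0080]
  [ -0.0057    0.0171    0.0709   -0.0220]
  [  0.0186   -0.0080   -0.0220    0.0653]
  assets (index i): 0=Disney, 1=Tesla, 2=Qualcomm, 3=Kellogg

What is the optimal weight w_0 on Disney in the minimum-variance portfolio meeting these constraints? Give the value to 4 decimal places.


0.2854

x=Σ⁻¹μ = [1.8185  -0.3904  3.2276  1.8999]
y=Σ⁻¹𝟙 = [12.9872  7.8666  19.1569  19.0325]
a=μᵀx=0.911906  b=𝟙ᵀx=6.555524  c=𝟙ᵀy=59.043205  D=ac−b²=10.866948
λ₁=(c·0.143−b)/D = (59.043205·0.143−6.555524)/10.866948 = 0.173706
λ₂=(a−b·0.143)/D = (0.911906−6.555524·0.143)/10.866948 = -0.002350
w* = 0.173706·x + -0.002350·y:
  w_0 = 0.173706·1.8185 + -0.002350·12.9872 = 0.2854  (Disney)
  w_1 = 0.173706·-0.3904 + -0.002350·7.8666 = -0.0863  (Tesla)
  w_2 = 0.173706·3.2276 + -0.002350·19.1569 = 0.5156  (Qualcomm)
  w_3 = 0.173706·1.8999 + -0.002350·19.0325 = 0.2853  (Kellogg)
Σw_i=1.0000  μᵀw=0.1430
σ²=wᵀΣw=λ₁·μ_p+λ₂ = 0.173706·0.143 + -0.002350 = 0.022490 ≈ 0.0225


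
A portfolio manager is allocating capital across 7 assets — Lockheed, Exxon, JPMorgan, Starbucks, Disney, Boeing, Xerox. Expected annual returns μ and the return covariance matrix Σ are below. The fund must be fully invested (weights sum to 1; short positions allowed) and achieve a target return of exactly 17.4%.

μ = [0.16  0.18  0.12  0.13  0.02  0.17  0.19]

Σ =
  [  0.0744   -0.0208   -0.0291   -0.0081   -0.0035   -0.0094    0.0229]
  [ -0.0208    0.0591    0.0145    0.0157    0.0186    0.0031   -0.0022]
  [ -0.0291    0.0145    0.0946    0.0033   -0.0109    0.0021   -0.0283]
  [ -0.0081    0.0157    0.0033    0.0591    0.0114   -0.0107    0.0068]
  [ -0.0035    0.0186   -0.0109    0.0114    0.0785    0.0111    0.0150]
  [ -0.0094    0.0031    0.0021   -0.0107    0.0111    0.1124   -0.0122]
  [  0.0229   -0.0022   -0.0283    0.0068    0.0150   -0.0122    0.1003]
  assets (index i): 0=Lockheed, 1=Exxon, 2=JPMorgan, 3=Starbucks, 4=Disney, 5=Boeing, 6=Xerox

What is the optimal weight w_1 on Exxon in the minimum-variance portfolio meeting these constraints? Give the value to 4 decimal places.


0.2558

u=Σ⁻¹μ = [3.8733  3.6253  2.2627  2.0237  -1.1119  2.2165  2.0266]
v=Σ⁻¹𝟙 = [25.6807  14.6383  19.0113  15.1817  7.4143  11.9876  9.1120]
a=μᵀu=2.546513  b=𝟙ᵀu=14.916237  c=𝟙ᵀv=103.025829  D=ac−b²=39.862446
λ₁=(c·0.174−b)/D = (103.025829·0.174−14.916237)/39.862446 = 0.075516
λ₂=(a−b·0.174)/D = (2.546513−14.916237·0.174)/39.862446 = -0.001227
w* = 0.075516·u + -0.001227·v:
  w_0 = 0.075516·3.8733 + -0.001227·25.6807 = 0.2610  (Lockheed)
  w_1 = 0.075516·3.6253 + -0.001227·14.6383 = 0.2558  (Exxon)
  w_2 = 0.075516·2.2627 + -0.001227·19.0113 = 0.1475  (JPMorgan)
  w_3 = 0.075516·2.0237 + -0.001227·15.1817 = 0.1342  (Starbucks)
  w_4 = 0.075516·-1.1119 + -0.001227·7.4143 = -0.0931  (Disney)
  w_5 = 0.075516·2.2165 + -0.001227·11.9876 = 0.1527  (Boeing)
  w_6 = 0.075516·2.0266 + -0.001227·9.1120 = 0.1419  (Xerox)
Σw_i=1.0000  μᵀw=0.1740
σ²=wᵀΣw=λ₁·μ_p+λ₂ = 0.075516·0.174 + -0.001227 = 0.011913 ≈ 0.0119


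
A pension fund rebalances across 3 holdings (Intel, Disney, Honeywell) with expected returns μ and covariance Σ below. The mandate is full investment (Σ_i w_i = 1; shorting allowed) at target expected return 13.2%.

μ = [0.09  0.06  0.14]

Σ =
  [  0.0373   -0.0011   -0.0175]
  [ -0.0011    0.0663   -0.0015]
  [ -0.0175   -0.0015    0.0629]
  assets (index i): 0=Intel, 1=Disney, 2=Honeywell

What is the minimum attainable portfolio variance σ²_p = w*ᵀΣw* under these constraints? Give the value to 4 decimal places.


x=Σ⁻¹μ = [4.0252  1.0480  3.3706]
y=Σ⁻¹𝟙 = [40.1792  16.3710  27.4673]
a=μᵀx=0.897034  b=𝟙ᵀx=8.443815  c=𝟙ᵀy=84.017562  D=ac−b²=4.068610
λ₁=(c·0.132−b)/D = (84.017562·0.132−8.443815)/4.068610 = 0.650469
λ₂=(a−b·0.132)/D = (0.897034−8.443815·0.132)/4.068610 = -0.053470
w* = 0.650469·x + -0.053470·y:
  w_0 = 0.650469·4.0252 + -0.053470·40.1792 = 0.4699  (Intel)
  w_1 = 0.650469·1.0480 + -0.053470·16.3710 = -0.1937  (Disney)
  w_2 = 0.650469·3.3706 + -0.053470·27.4673 = 0.7238  (Honeywell)
Σw_i=1.0000  μᵀw=0.1320
σ²=wᵀΣw=λ₁·μ_p+λ₂ = 0.650469·0.132 + -0.053470 = 0.032392 ≈ 0.0324

0.0324


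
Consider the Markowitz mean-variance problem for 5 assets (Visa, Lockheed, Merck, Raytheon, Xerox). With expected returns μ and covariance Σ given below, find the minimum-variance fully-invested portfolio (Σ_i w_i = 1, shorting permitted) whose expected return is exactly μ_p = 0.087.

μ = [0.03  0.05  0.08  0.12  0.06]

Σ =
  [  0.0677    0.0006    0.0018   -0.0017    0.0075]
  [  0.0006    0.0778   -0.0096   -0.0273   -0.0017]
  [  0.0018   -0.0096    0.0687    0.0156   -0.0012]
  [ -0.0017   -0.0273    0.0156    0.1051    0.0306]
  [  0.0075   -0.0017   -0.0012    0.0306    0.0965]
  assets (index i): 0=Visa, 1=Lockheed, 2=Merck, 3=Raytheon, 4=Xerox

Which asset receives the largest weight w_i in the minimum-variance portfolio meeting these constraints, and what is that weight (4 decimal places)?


x=Σ⁻¹μ = [0.4102  1.2086  1.0451  1.2400  0.2310]
y=Σ⁻¹𝟙 = [13.7683  18.3502  14.4960  10.4665  6.4773]
a=μᵀx=0.319000  b=𝟙ᵀx=4.134849  c=𝟙ᵀy=63.558177  D=ac−b²=3.178061
λ₁=(c·0.087−b)/D = (63.558177·0.087−4.134849)/3.178061 = 0.438856
λ₂=(a−b·0.087)/D = (0.319000−4.134849·0.087)/3.178061 = -0.012817
w* = 0.438856·x + -0.012817·y:
  w_0 = 0.438856·0.4102 + -0.012817·13.7683 = 0.0035  (Visa)
  w_1 = 0.438856·1.2086 + -0.012817·18.3502 = 0.2952  (Lockheed)
  w_2 = 0.438856·1.0451 + -0.012817·14.4960 = 0.2729  (Merck)
  w_3 = 0.438856·1.2400 + -0.012817·10.4665 = 0.4100  (Raytheon)
  w_4 = 0.438856·0.2310 + -0.012817·6.4773 = 0.0183  (Xerox)
Σw_i=1.0000  μᵀw=0.0870
σ²=wᵀΣw=λ₁·μ_p+λ₂ = 0.438856·0.087 + -0.012817 = 0.025364 ≈ 0.0254

Raytheon (0.4100)


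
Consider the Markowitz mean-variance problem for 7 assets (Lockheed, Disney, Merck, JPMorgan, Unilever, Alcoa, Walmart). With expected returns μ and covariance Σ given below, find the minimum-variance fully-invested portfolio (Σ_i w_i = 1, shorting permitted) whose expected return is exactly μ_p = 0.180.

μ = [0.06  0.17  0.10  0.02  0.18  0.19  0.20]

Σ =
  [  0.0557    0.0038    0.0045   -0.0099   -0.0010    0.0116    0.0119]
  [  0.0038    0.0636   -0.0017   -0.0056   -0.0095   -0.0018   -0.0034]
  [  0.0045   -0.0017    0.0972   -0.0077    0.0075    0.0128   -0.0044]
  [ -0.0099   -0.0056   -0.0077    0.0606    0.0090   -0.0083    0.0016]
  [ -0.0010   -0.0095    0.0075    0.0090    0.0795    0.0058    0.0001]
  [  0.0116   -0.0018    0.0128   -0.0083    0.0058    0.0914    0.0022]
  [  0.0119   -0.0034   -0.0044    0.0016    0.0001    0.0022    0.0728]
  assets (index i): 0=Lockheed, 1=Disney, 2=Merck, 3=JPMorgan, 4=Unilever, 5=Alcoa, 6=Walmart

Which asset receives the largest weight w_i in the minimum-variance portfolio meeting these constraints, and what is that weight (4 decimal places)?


Disney (0.2957)

x=Σ⁻¹μ = [-0.0821  3.3117  0.8362  0.5552  2.3773  1.8672  2.8940]
y=Σ⁻¹𝟙 = [15.3846  19.5014  10.1258  21.3634  11.0641  8.9037  11.9905]
a=μᵀx=2.014269  b=𝟙ᵀx=11.759493  c=𝟙ᵀy=98.333469  D=ac−b²=59.784343
λ₁=(c·0.180−b)/D = (98.333469·0.180−11.759493)/59.784343 = 0.099366
λ₂=(a−b·0.180)/D = (2.014269−11.759493·0.180)/59.784343 = -0.001713
w* = 0.099366·x + -0.001713·y:
  w_0 = 0.099366·-0.0821 + -0.001713·15.3846 = -0.0345  (Lockheed)
  w_1 = 0.099366·3.3117 + -0.001713·19.5014 = 0.2957  (Disney)
  w_2 = 0.099366·0.8362 + -0.001713·10.1258 = 0.0657  (Merck)
  w_3 = 0.099366·0.5552 + -0.001713·21.3634 = 0.0186  (JPMorgan)
  w_4 = 0.099366·2.3773 + -0.001713·11.0641 = 0.2173  (Unilever)
  w_5 = 0.099366·1.8672 + -0.001713·8.9037 = 0.1703  (Alcoa)
  w_6 = 0.099366·2.8940 + -0.001713·11.9905 = 0.2670  (Walmart)
Σw_i=1.0000  μᵀw=0.1800
σ²=wᵀΣw=λ₁·μ_p+λ₂ = 0.099366·0.180 + -0.001713 = 0.016172 ≈ 0.0162


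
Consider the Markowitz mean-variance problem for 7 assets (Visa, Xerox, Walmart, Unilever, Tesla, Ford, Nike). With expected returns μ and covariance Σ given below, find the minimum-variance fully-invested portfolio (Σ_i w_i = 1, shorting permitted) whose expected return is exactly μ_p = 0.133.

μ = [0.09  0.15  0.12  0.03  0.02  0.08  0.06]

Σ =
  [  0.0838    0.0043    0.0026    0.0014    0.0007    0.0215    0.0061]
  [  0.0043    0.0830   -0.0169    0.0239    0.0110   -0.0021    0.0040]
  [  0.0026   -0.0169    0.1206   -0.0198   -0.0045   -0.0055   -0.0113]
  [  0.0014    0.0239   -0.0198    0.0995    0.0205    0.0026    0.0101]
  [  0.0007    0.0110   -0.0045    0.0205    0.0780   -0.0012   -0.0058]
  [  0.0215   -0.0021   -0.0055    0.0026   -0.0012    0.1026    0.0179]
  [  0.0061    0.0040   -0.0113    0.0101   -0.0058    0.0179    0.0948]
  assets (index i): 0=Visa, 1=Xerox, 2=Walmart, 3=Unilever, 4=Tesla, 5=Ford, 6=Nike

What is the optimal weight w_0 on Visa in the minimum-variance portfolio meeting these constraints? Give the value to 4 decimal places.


p=Σ⁻¹μ = [0.7217  2.0266  1.3446  -0.0205  0.0977  0.6483  0.5470]
q=Σ⁻¹𝟙 = [8.2688  10.5222  12.2863  6.3897  11.1222  7.1666  9.6835]
a=μᵀp=0.616310  b=𝟙ᵀp=5.365354  c=𝟙ᵀq=65.439314  D=ac−b²=11.543855
λ₁=(c·0.133−b)/D = (65.439314·0.133−5.365354)/11.543855 = 0.289165
λ₂=(a−b·0.133)/D = (0.616310−5.365354·0.133)/11.543855 = -0.008427
w* = 0.289165·p + -0.008427·q:
  w_0 = 0.289165·0.7217 + -0.008427·8.2688 = 0.1390  (Visa)
  w_1 = 0.289165·2.0266 + -0.008427·10.5222 = 0.4973  (Xerox)
  w_2 = 0.289165·1.3446 + -0.008427·12.2863 = 0.2853  (Walmart)
  w_3 = 0.289165·-0.0205 + -0.008427·6.3897 = -0.0598  (Unilever)
  w_4 = 0.289165·0.0977 + -0.008427·11.1222 = -0.0655  (Tesla)
  w_5 = 0.289165·0.6483 + -0.008427·7.1666 = 0.1271  (Ford)
  w_6 = 0.289165·0.5470 + -0.008427·9.6835 = 0.0766  (Nike)
Σw_i=1.0000  μᵀw=0.1330
σ²=wᵀΣw=λ₁·μ_p+λ₂ = 0.289165·0.133 + -0.008427 = 0.030032 ≈ 0.0300

0.1390


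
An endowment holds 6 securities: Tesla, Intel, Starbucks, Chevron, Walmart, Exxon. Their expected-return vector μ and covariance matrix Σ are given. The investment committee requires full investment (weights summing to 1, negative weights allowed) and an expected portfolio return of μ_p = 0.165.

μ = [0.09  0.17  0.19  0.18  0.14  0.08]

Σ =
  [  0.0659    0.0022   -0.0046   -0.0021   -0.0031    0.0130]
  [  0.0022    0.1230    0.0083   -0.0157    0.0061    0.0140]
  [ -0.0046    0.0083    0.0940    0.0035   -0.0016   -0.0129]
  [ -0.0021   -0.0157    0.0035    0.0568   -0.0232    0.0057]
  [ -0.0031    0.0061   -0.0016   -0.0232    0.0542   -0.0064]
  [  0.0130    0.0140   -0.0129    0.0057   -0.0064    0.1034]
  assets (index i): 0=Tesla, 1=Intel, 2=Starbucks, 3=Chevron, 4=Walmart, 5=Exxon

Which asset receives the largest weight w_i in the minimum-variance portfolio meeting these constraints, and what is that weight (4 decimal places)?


x=Σ⁻¹μ = [1.7436  1.6152  1.9221  5.5455  4.9999  0.5794]
y=Σ⁻¹𝟙 = [16.7122  8.6894  11.1441  32.9387  33.8081  8.0606]
a=μᵀx=2.541228  b=𝟙ᵀx=16.405618  c=𝟙ᵀy=111.353091  D=ac−b²=13.829305
λ₁=(c·0.165−b)/D = (111.353091·0.165−16.405618)/13.829305 = 0.142281
λ₂=(a−b·0.165)/D = (2.541228−16.405618·0.165)/13.829305 = -0.011982
w* = 0.142281·x + -0.011982·y:
  w_0 = 0.142281·1.7436 + -0.011982·16.7122 = 0.0478  (Tesla)
  w_1 = 0.142281·1.6152 + -0.011982·8.6894 = 0.1257  (Intel)
  w_2 = 0.142281·1.9221 + -0.011982·11.1441 = 0.1400  (Starbucks)
  w_3 = 0.142281·5.5455 + -0.011982·32.9387 = 0.3944  (Chevron)
  w_4 = 0.142281·4.9999 + -0.011982·33.8081 = 0.3063  (Walmart)
  w_5 = 0.142281·0.5794 + -0.011982·8.0606 = -0.0141  (Exxon)
Σw_i=1.0000  μᵀw=0.1650
σ²=wᵀΣw=λ₁·μ_p+λ₂ = 0.142281·0.165 + -0.011982 = 0.011495 ≈ 0.0115

Chevron (0.3944)


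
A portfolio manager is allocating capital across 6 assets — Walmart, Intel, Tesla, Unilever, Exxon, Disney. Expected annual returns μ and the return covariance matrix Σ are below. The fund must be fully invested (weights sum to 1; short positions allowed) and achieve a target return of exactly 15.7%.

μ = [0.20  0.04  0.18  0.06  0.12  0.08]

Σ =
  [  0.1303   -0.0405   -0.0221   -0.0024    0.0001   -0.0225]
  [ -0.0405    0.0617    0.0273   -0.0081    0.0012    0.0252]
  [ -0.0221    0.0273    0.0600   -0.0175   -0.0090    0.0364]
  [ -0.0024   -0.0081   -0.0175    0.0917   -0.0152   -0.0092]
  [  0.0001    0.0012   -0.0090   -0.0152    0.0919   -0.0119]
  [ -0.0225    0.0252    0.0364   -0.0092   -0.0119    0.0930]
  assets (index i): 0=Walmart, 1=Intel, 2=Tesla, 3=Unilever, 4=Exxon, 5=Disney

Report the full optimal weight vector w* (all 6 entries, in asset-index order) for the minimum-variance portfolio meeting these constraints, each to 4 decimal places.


x=Σ⁻¹μ = [2.4963  0.4747  4.5931  1.9819  2.0744  -0.0007]
y=Σ⁻¹𝟙 = [18.4712  19.5744  18.9112  20.1527  16.6507  6.6399]
a=μᵀx=1.712789  b=𝟙ᵀx=11.619671  c=𝟙ᵀy=100.400130  D=ac−b²=36.947488
λ₁=(c·0.157−b)/D = (100.400130·0.157−11.619671)/36.947488 = 0.112136
λ₂=(a−b·0.157)/D = (1.712789−11.619671·0.157)/36.947488 = -0.003018
w* = 0.112136·x + -0.003018·y:
  w_0 = 0.112136·2.4963 + -0.003018·18.4712 = 0.2242  (Walmart)
  w_1 = 0.112136·0.4747 + -0.003018·19.5744 = -0.0058  (Intel)
  w_2 = 0.112136·4.5931 + -0.003018·18.9112 = 0.4580  (Tesla)
  w_3 = 0.112136·1.9819 + -0.003018·20.1527 = 0.1614  (Unilever)
  w_4 = 0.112136·2.0744 + -0.003018·16.6507 = 0.1824  (Exxon)
  w_5 = 0.112136·-0.0007 + -0.003018·6.6399 = -0.0201  (Disney)
Σw_i=1.0000  μᵀw=0.1570
σ²=wᵀΣw=λ₁·μ_p+λ₂ = 0.112136·0.157 + -0.003018 = 0.014588 ≈ 0.0146

0.2242  -0.0058  0.4580  0.1614  0.1824  -0.0201


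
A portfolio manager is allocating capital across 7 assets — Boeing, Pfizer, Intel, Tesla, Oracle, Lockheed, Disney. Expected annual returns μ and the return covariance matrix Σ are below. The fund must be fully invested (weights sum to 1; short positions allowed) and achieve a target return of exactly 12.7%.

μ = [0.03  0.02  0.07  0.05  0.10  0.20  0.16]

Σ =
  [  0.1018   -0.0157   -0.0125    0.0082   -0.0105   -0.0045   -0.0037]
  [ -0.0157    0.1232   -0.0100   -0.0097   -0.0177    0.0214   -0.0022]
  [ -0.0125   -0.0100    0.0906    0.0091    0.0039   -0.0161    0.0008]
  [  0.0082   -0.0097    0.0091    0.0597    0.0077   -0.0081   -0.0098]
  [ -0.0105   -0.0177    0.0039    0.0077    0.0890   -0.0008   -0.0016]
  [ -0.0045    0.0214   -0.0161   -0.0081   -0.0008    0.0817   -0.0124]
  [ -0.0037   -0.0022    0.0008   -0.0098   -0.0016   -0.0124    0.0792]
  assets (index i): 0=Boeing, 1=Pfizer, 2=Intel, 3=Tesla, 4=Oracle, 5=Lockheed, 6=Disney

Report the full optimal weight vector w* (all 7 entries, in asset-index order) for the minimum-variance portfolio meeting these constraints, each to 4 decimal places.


x=Σ⁻¹μ = [0.7216  0.1051  1.2592  1.3094  1.1398  3.2652  2.7404]
y=Σ⁻¹𝟙 = [14.9090  11.8792  14.9790  18.0723  13.6340  17.6770  18.7807]
a=μᵀx=1.382854  b=𝟙ᵀx=10.540716  c=𝟙ᵀy=109.931245  D=ac−b²=40.912187
λ₁=(c·0.127−b)/D = (109.931245·0.127−10.540716)/40.912187 = 0.083607
λ₂=(a−b·0.127)/D = (1.382854−10.540716·0.127)/40.912187 = 0.001080
w* = 0.083607·x + 0.001080·y:
  w_0 = 0.083607·0.7216 + 0.001080·14.9090 = 0.0764  (Boeing)
  w_1 = 0.083607·0.1051 + 0.001080·11.8792 = 0.0216  (Pfizer)
  w_2 = 0.083607·1.2592 + 0.001080·14.9790 = 0.1215  (Intel)
  w_3 = 0.083607·1.3094 + 0.001080·18.0723 = 0.1290  (Tesla)
  w_4 = 0.083607·1.1398 + 0.001080·13.6340 = 0.1100  (Oracle)
  w_5 = 0.083607·3.2652 + 0.001080·17.6770 = 0.2921  (Lockheed)
  w_6 = 0.083607·2.7404 + 0.001080·18.7807 = 0.2494  (Disney)
Σw_i=1.0000  μᵀw=0.1270
σ²=wᵀΣw=λ₁·μ_p+λ₂ = 0.083607·0.127 + 0.001080 = 0.011698 ≈ 0.0117

0.0764  0.0216  0.1215  0.1290  0.1100  0.2921  0.2494


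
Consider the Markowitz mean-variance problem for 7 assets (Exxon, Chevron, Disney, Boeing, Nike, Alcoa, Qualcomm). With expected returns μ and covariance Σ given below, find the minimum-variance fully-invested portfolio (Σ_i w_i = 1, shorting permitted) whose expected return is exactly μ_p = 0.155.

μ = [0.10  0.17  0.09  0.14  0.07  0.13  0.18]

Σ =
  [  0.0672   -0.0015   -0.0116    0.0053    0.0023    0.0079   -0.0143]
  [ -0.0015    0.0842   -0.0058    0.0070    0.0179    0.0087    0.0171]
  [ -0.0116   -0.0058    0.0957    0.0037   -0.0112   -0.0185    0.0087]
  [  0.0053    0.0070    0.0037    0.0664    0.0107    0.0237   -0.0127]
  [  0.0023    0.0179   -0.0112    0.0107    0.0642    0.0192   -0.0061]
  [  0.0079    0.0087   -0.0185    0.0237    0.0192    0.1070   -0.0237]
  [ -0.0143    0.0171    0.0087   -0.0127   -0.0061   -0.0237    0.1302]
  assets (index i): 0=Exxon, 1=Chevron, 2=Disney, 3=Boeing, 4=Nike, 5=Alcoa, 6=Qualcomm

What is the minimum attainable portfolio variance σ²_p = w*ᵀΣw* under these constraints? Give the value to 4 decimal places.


x=Σ⁻¹μ = [1.8318  1.4651  1.3030  1.5876  0.3994  1.1357  1.6845]
y=Σ⁻¹𝟙 = [17.7424  6.7254  14.7244  9.2341  12.6959  8.0879  10.7297]
a=μᵀx=1.250581  b=𝟙ᵀx=9.407028  c=𝟙ᵀy=79.939927  D=ac−b²=11.479150
λ₁=(c·0.155−b)/D = (79.939927·0.155−9.407028)/11.479150 = 0.259920
λ₂=(a−b·0.155)/D = (1.250581−9.407028·0.155)/11.479150 = -0.018077
w* = 0.259920·x + -0.018077·y:
  w_0 = 0.259920·1.8318 + -0.018077·17.7424 = 0.1554  (Exxon)
  w_1 = 0.259920·1.4651 + -0.018077·6.7254 = 0.2592  (Chevron)
  w_2 = 0.259920·1.3030 + -0.018077·14.7244 = 0.0725  (Disney)
  w_3 = 0.259920·1.5876 + -0.018077·9.2341 = 0.2457  (Boeing)
  w_4 = 0.259920·0.3994 + -0.018077·12.6959 = -0.1257  (Nike)
  w_5 = 0.259920·1.1357 + -0.018077·8.0879 = 0.1490  (Alcoa)
  w_6 = 0.259920·1.6845 + -0.018077·10.7297 = 0.2439  (Qualcomm)
Σw_i=1.0000  μᵀw=0.1550
σ²=wᵀΣw=λ₁·μ_p+λ₂ = 0.259920·0.155 + -0.018077 = 0.022211 ≈ 0.0222

0.0222


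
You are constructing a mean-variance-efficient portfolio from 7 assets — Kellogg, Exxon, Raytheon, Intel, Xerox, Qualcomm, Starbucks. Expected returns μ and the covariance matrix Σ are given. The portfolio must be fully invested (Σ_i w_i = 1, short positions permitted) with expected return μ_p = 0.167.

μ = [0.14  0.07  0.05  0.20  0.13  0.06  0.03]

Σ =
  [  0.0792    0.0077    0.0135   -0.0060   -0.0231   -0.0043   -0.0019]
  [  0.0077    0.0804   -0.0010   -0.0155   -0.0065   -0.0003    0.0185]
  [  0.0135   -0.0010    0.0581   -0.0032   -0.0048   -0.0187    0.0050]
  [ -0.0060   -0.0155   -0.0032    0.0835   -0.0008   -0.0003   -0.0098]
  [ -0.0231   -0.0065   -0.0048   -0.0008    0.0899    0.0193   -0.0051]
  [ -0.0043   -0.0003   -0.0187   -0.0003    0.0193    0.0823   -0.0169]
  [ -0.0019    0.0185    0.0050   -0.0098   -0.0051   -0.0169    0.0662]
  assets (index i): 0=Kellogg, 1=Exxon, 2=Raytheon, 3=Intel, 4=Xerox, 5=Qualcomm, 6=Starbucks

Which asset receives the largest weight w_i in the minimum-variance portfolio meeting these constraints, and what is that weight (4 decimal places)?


Intel (0.4112)

u=Σ⁻¹μ = [2.4162  1.1797  0.8186  2.9504  2.1134  0.7501  0.9221]
v=Σ⁻¹𝟙 = [15.0392  11.5964  20.3365  18.4509  14.2442  18.2806  19.2563]
a=μᵀu=1.399267  b=𝟙ᵀu=11.150496  c=𝟙ᵀv=117.203944  D=ac−b²=39.666000
λ₁=(c·0.167−b)/D = (117.203944·0.167−11.150496)/39.666000 = 0.212337
λ₂=(a−b·0.167)/D = (1.399267−11.150496·0.167)/39.666000 = -0.011669
w* = 0.212337·u + -0.011669·v:
  w_0 = 0.212337·2.4162 + -0.011669·15.0392 = 0.3376  (Kellogg)
  w_1 = 0.212337·1.1797 + -0.011669·11.5964 = 0.1152  (Exxon)
  w_2 = 0.212337·0.8186 + -0.011669·20.3365 = -0.0635  (Raytheon)
  w_3 = 0.212337·2.9504 + -0.011669·18.4509 = 0.4112  (Intel)
  w_4 = 0.212337·2.1134 + -0.011669·14.2442 = 0.2825  (Xerox)
  w_5 = 0.212337·0.7501 + -0.011669·18.2806 = -0.0541  (Qualcomm)
  w_6 = 0.212337·0.9221 + -0.011669·19.2563 = -0.0289  (Starbucks)
Σw_i=1.0000  μᵀw=0.1670
σ²=wᵀΣw=λ₁·μ_p+λ₂ = 0.212337·0.167 + -0.011669 = 0.023791 ≈ 0.0238
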